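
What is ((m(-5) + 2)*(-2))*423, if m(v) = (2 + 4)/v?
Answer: -3384/5 ≈ -676.80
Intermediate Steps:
m(v) = 6/v
((m(-5) + 2)*(-2))*423 = ((6/(-5) + 2)*(-2))*423 = ((6*(-⅕) + 2)*(-2))*423 = ((-6/5 + 2)*(-2))*423 = ((⅘)*(-2))*423 = -8/5*423 = -3384/5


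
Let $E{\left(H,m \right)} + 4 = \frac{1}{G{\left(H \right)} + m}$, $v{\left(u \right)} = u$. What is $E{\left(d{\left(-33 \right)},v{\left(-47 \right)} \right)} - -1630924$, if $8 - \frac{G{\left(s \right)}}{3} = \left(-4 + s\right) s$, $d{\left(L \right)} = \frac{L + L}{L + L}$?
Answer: $\frac{22832879}{14} \approx 1.6309 \cdot 10^{6}$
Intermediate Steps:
$d{\left(L \right)} = 1$ ($d{\left(L \right)} = \frac{2 L}{2 L} = 2 L \frac{1}{2 L} = 1$)
$G{\left(s \right)} = 24 - 3 s \left(-4 + s\right)$ ($G{\left(s \right)} = 24 - 3 \left(-4 + s\right) s = 24 - 3 s \left(-4 + s\right)$)
$E{\left(H,m \right)} = -4 + \frac{1}{24 + m - 3 H^{2} + 12 H}$ ($E{\left(H,m \right)} = -4 + \frac{1}{\left(24 - 3 H^{2} + 12 H\right) + m} = -4 + \frac{1}{24 + m - 3 H^{2} + 12 H}$)
$E{\left(d{\left(-33 \right)},v{\left(-47 \right)} \right)} - -1630924 = \frac{-95 - 48 - -188 + 12 \cdot 1^{2}}{24 - 47 - 3 \cdot 1^{2} + 12 \cdot 1} - -1630924 = \frac{-95 - 48 + 188 + 12 \cdot 1}{24 - 47 - 3 + 12} + 1630924 = \frac{-95 - 48 + 188 + 12}{24 - 47 - 3 + 12} + 1630924 = \frac{1}{-14} \cdot 57 + 1630924 = \left(- \frac{1}{14}\right) 57 + 1630924 = - \frac{57}{14} + 1630924 = \frac{22832879}{14}$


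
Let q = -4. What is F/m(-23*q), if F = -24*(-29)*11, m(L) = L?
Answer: 1914/23 ≈ 83.217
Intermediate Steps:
F = 7656 (F = 696*11 = 7656)
F/m(-23*q) = 7656/((-23*(-4))) = 7656/92 = 7656*(1/92) = 1914/23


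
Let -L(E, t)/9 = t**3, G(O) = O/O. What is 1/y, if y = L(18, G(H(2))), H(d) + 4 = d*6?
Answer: -1/9 ≈ -0.11111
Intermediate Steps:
H(d) = -4 + 6*d (H(d) = -4 + d*6 = -4 + 6*d)
G(O) = 1
L(E, t) = -9*t**3
y = -9 (y = -9*1**3 = -9*1 = -9)
1/y = 1/(-9) = -1/9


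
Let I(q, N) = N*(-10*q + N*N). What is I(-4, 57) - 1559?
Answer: 185914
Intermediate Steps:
I(q, N) = N*(N² - 10*q) (I(q, N) = N*(-10*q + N²) = N*(N² - 10*q))
I(-4, 57) - 1559 = 57*(57² - 10*(-4)) - 1559 = 57*(3249 + 40) - 1559 = 57*3289 - 1559 = 187473 - 1559 = 185914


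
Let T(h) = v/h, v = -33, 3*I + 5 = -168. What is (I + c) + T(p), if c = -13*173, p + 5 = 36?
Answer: -214619/93 ≈ -2307.7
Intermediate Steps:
I = -173/3 (I = -5/3 + (1/3)*(-168) = -5/3 - 56 = -173/3 ≈ -57.667)
p = 31 (p = -5 + 36 = 31)
T(h) = -33/h
c = -2249
(I + c) + T(p) = (-173/3 - 2249) - 33/31 = -6920/3 - 33*1/31 = -6920/3 - 33/31 = -214619/93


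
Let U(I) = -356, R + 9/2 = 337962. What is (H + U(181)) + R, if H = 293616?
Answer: 1262435/2 ≈ 6.3122e+5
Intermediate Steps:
R = 675915/2 (R = -9/2 + 337962 = 675915/2 ≈ 3.3796e+5)
(H + U(181)) + R = (293616 - 356) + 675915/2 = 293260 + 675915/2 = 1262435/2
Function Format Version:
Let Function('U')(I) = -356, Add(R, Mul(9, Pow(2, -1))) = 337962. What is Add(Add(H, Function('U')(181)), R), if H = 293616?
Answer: Rational(1262435, 2) ≈ 6.3122e+5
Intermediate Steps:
R = Rational(675915, 2) (R = Add(Rational(-9, 2), 337962) = Rational(675915, 2) ≈ 3.3796e+5)
Add(Add(H, Function('U')(181)), R) = Add(Add(293616, -356), Rational(675915, 2)) = Add(293260, Rational(675915, 2)) = Rational(1262435, 2)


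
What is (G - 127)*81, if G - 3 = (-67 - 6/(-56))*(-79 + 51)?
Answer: 141669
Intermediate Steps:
G = 1876 (G = 3 + (-67 - 6/(-56))*(-79 + 51) = 3 + (-67 - 6*(-1/56))*(-28) = 3 + (-67 + 3/28)*(-28) = 3 - 1873/28*(-28) = 3 + 1873 = 1876)
(G - 127)*81 = (1876 - 127)*81 = 1749*81 = 141669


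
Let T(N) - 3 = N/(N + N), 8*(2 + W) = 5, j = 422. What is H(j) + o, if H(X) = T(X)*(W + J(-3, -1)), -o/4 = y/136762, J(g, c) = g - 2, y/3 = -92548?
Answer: -15527409/1094096 ≈ -14.192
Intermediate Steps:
y = -277644 (y = 3*(-92548) = -277644)
J(g, c) = -2 + g
W = -11/8 (W = -2 + (⅛)*5 = -2 + 5/8 = -11/8 ≈ -1.3750)
o = 555288/68381 (o = -(-1110576)/136762 = -4*(-138822/68381) = 555288/68381 ≈ 8.1205)
T(N) = 7/2 (T(N) = 3 + N/(N + N) = 3 + N/((2*N)) = 3 + N*(1/(2*N)) = 3 + ½ = 7/2)
H(X) = -357/16 (H(X) = 7*(-11/8 + (-2 - 3))/2 = 7*(-11/8 - 5)/2 = (7/2)*(-51/8) = -357/16)
H(j) + o = -357/16 + 555288/68381 = -15527409/1094096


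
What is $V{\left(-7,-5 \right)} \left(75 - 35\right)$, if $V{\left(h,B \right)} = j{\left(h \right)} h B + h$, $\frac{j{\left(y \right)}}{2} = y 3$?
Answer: $-59080$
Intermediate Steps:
$j{\left(y \right)} = 6 y$ ($j{\left(y \right)} = 2 y 3 = 2 \cdot 3 y = 6 y$)
$V{\left(h,B \right)} = h + 6 B h^{2}$ ($V{\left(h,B \right)} = 6 h h B + h = 6 h^{2} B + h = 6 B h^{2} + h = h + 6 B h^{2}$)
$V{\left(-7,-5 \right)} \left(75 - 35\right) = - 7 \left(1 + 6 \left(-5\right) \left(-7\right)\right) \left(75 - 35\right) = - 7 \left(1 + 210\right) 40 = \left(-7\right) 211 \cdot 40 = \left(-1477\right) 40 = -59080$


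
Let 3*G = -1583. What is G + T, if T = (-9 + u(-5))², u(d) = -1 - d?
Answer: -1508/3 ≈ -502.67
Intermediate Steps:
G = -1583/3 (G = (⅓)*(-1583) = -1583/3 ≈ -527.67)
T = 25 (T = (-9 + (-1 - 1*(-5)))² = (-9 + (-1 + 5))² = (-9 + 4)² = (-5)² = 25)
G + T = -1583/3 + 25 = -1508/3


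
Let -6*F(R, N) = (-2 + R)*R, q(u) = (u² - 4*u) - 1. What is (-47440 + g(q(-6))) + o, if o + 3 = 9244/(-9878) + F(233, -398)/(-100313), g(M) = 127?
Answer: -46885875753997/990891814 ≈ -47317.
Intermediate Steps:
q(u) = -1 + u² - 4*u
F(R, N) = -R*(-2 + R)/6 (F(R, N) = -(-2 + R)*R/6 = -R*(-2 + R)/6)
o = -3811358215/990891814 (o = -3 + (9244/(-9878) + ((⅙)*233*(2 - 1*233))/(-100313)) = -3 + (9244*(-1/9878) + ((⅙)*233*(2 - 233))*(-1/100313)) = -3 + (-4622/4939 + ((⅙)*233*(-231))*(-1/100313)) = -3 + (-4622/4939 - 17941/2*(-1/100313)) = -3 + (-4622/4939 + 17941/200626) = -3 - 838682773/990891814 = -3811358215/990891814 ≈ -3.8464)
(-47440 + g(q(-6))) + o = (-47440 + 127) - 3811358215/990891814 = -47313 - 3811358215/990891814 = -46885875753997/990891814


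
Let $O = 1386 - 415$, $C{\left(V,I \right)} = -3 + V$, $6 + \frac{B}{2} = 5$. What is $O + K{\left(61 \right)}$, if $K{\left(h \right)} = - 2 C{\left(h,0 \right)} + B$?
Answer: $853$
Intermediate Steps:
$B = -2$ ($B = -12 + 2 \cdot 5 = -12 + 10 = -2$)
$O = 971$
$K{\left(h \right)} = 4 - 2 h$ ($K{\left(h \right)} = - 2 \left(-3 + h\right) - 2 = \left(6 - 2 h\right) - 2 = 4 - 2 h$)
$O + K{\left(61 \right)} = 971 + \left(4 - 122\right) = 971 - 118 = 853$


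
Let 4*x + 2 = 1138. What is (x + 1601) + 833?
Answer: 2718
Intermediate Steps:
x = 284 (x = -½ + (¼)*1138 = -½ + 569/2 = 284)
(x + 1601) + 833 = (284 + 1601) + 833 = 1885 + 833 = 2718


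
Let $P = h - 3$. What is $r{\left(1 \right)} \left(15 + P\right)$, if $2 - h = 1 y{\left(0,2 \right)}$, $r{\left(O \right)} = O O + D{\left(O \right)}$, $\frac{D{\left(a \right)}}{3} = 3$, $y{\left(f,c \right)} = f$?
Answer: $140$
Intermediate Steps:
$D{\left(a \right)} = 9$ ($D{\left(a \right)} = 3 \cdot 3 = 9$)
$r{\left(O \right)} = 9 + O^{2}$ ($r{\left(O \right)} = O O + 9 = O^{2} + 9 = 9 + O^{2}$)
$h = 2$ ($h = 2 - 1 \cdot 0 = 2 - 0 = 2 + 0 = 2$)
$P = -1$ ($P = 2 - 3 = -1$)
$r{\left(1 \right)} \left(15 + P\right) = \left(9 + 1^{2}\right) \left(15 - 1\right) = \left(9 + 1\right) 14 = 10 \cdot 14 = 140$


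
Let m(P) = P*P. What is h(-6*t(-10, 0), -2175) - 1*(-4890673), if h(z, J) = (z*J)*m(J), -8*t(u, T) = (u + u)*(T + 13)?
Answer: 2006381218798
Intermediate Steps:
m(P) = P²
t(u, T) = -u*(13 + T)/4 (t(u, T) = -(u + u)*(T + 13)/8 = -2*u*(13 + T)/8 = -u*(13 + T)/4)
h(z, J) = z*J³ (h(z, J) = (z*J)*J² = (J*z)*J² = z*J³)
h(-6*t(-10, 0), -2175) - 1*(-4890673) = -(-3)*(-10)*(13 + 0)/2*(-2175)³ - 1*(-4890673) = -(-3)*(-10)*13/2*(-10289109375) + 4890673 = -6*65/2*(-10289109375) + 4890673 = -195*(-10289109375) + 4890673 = 2006376328125 + 4890673 = 2006381218798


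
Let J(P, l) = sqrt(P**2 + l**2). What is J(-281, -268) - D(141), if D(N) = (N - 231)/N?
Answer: 30/47 + sqrt(150785) ≈ 388.95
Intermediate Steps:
D(N) = (-231 + N)/N
J(-281, -268) - D(141) = sqrt((-281)**2 + (-268)**2) - (-231 + 141)/141 = sqrt(78961 + 71824) - (-90)/141 = sqrt(150785) - 1*(-30/47) = sqrt(150785) + 30/47 = 30/47 + sqrt(150785)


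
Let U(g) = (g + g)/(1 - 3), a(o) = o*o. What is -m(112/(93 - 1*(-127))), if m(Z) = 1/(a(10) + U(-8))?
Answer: -1/108 ≈ -0.0092593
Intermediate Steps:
a(o) = o²
U(g) = -g (U(g) = (2*g)/(-2) = (2*g)*(-½) = -g)
m(Z) = 1/108 (m(Z) = 1/(10² - 1*(-8)) = 1/(100 + 8) = 1/108)
-m(112/(93 - 1*(-127))) = -1*1/108 = -1/108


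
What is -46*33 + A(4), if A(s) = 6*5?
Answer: -1488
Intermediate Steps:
A(s) = 30
-46*33 + A(4) = -46*33 + 30 = -1518 + 30 = -1488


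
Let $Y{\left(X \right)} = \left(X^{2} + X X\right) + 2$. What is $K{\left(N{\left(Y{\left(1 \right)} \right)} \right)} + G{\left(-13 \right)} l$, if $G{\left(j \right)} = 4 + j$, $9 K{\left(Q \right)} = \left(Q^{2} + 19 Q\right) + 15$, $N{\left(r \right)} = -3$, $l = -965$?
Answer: $\frac{26044}{3} \approx 8681.3$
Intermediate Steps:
$Y{\left(X \right)} = 2 + 2 X^{2}$ ($Y{\left(X \right)} = \left(X^{2} + X^{2}\right) + 2 = 2 X^{2} + 2 = 2 + 2 X^{2}$)
$K{\left(Q \right)} = \frac{5}{3} + \frac{Q^{2}}{9} + \frac{19 Q}{9}$ ($K{\left(Q \right)} = \frac{\left(Q^{2} + 19 Q\right) + 15}{9} = \frac{15 + Q^{2} + 19 Q}{9} = \frac{5}{3} + \frac{Q^{2}}{9} + \frac{19 Q}{9}$)
$K{\left(N{\left(Y{\left(1 \right)} \right)} \right)} + G{\left(-13 \right)} l = \left(\frac{5}{3} + \frac{\left(-3\right)^{2}}{9} + \frac{19}{9} \left(-3\right)\right) + \left(4 - 13\right) \left(-965\right) = \left(\frac{5}{3} + \frac{1}{9} \cdot 9 - \frac{19}{3}\right) - -8685 = \left(\frac{5}{3} + 1 - \frac{19}{3}\right) + 8685 = - \frac{11}{3} + 8685 = \frac{26044}{3}$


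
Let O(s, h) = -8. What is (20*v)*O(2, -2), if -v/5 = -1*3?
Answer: -2400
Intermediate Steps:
v = 15 (v = -(-5)*3 = -5*(-3) = 15)
(20*v)*O(2, -2) = (20*15)*(-8) = 300*(-8) = -2400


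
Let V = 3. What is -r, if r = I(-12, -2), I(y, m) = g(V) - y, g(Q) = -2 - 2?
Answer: -8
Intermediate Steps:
g(Q) = -4
I(y, m) = -4 - y
r = 8 (r = -4 - 1*(-12) = -4 + 12 = 8)
-r = -1*8 = -8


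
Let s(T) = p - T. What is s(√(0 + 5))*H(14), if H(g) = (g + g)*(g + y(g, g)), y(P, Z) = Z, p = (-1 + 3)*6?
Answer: 9408 - 784*√5 ≈ 7654.9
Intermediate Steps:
p = 12 (p = 2*6 = 12)
s(T) = 12 - T
H(g) = 4*g² (H(g) = (g + g)*(g + g) = (2*g)*(2*g) = 4*g²)
s(√(0 + 5))*H(14) = (12 - √(0 + 5))*(4*14²) = (12 - √5)*(4*196) = (12 - √5)*784 = 9408 - 784*√5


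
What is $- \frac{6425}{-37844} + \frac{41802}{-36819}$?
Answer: $- \frac{448464271}{464459412} \approx -0.96556$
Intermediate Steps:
$- \frac{6425}{-37844} + \frac{41802}{-36819} = \left(-6425\right) \left(- \frac{1}{37844}\right) + 41802 \left(- \frac{1}{36819}\right) = \frac{6425}{37844} - \frac{13934}{12273} = - \frac{448464271}{464459412}$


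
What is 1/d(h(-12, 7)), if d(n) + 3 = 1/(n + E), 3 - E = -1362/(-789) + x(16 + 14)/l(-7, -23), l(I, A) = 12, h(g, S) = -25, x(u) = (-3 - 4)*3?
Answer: -23119/70409 ≈ -0.32835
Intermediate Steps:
x(u) = -21 (x(u) = -7*3 = -21)
E = 3181/1052 (E = 3 - (-1362/(-789) - 21/12) = 3 - (-1362*(-1/789) - 21*1/12) = 3 - (454/263 - 7/4) = 3 - 1*(-25/1052) = 3 + 25/1052 = 3181/1052 ≈ 3.0238)
d(n) = -3 + 1/(3181/1052 + n) (d(n) = -3 + 1/(n + 3181/1052) = -3 + 1/(3181/1052 + n))
1/d(h(-12, 7)) = 1/((-8491 - 3156*(-25))/(3181 + 1052*(-25))) = 1/((-8491 + 78900)/(3181 - 26300)) = 1/(70409/(-23119)) = 1/(-1/23119*70409) = 1/(-70409/23119) = -23119/70409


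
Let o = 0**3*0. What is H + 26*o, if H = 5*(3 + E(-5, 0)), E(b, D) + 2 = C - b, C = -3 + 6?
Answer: 45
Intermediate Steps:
o = 0 (o = 0*0 = 0)
C = 3
E(b, D) = 1 - b (E(b, D) = -2 + (3 - b) = 1 - b)
H = 45 (H = 5*(3 + (1 - 1*(-5))) = 5*(3 + (1 + 5)) = 5*(3 + 6) = 5*9 = 45)
H + 26*o = 45 + 26*0 = 45 + 0 = 45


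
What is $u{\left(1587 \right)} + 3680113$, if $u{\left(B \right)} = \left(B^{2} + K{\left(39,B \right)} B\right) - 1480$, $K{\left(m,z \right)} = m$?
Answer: $6259095$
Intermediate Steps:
$u{\left(B \right)} = -1480 + B^{2} + 39 B$ ($u{\left(B \right)} = \left(B^{2} + 39 B\right) - 1480 = -1480 + B^{2} + 39 B$)
$u{\left(1587 \right)} + 3680113 = \left(-1480 + 1587^{2} + 39 \cdot 1587\right) + 3680113 = \left(-1480 + 2518569 + 61893\right) + 3680113 = 2578982 + 3680113 = 6259095$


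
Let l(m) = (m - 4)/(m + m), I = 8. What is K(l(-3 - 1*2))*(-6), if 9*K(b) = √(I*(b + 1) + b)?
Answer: -√1610/15 ≈ -2.6750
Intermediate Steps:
l(m) = (-4 + m)/(2*m) (l(m) = (-4 + m)/((2*m)) = (-4 + m)*(1/(2*m)) = (-4 + m)/(2*m))
K(b) = √(8 + 9*b)/9 (K(b) = √(8*(b + 1) + b)/9 = √(8*(1 + b) + b)/9 = √((8 + 8*b) + b)/9 = √(8 + 9*b)/9)
K(l(-3 - 1*2))*(-6) = (√(8 + 9*((-4 + (-3 - 1*2))/(2*(-3 - 1*2))))/9)*(-6) = (√(8 + 9*((-4 + (-3 - 2))/(2*(-3 - 2))))/9)*(-6) = (√(8 + 9*((½)*(-4 - 5)/(-5)))/9)*(-6) = (√(8 + 9*((½)*(-⅕)*(-9)))/9)*(-6) = (√(8 + 9*(9/10))/9)*(-6) = (√(8 + 81/10)/9)*(-6) = (√(161/10)/9)*(-6) = ((√1610/10)/9)*(-6) = (√1610/90)*(-6) = -√1610/15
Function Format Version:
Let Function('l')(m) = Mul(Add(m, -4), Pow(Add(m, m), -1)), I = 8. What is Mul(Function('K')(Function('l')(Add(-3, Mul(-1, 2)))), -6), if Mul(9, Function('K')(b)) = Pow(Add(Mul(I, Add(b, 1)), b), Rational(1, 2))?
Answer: Mul(Rational(-1, 15), Pow(1610, Rational(1, 2))) ≈ -2.6750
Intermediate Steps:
Function('l')(m) = Mul(Rational(1, 2), Pow(m, -1), Add(-4, m)) (Function('l')(m) = Mul(Add(-4, m), Pow(Mul(2, m), -1)) = Mul(Add(-4, m), Mul(Rational(1, 2), Pow(m, -1))) = Mul(Rational(1, 2), Pow(m, -1), Add(-4, m)))
Function('K')(b) = Mul(Rational(1, 9), Pow(Add(8, Mul(9, b)), Rational(1, 2))) (Function('K')(b) = Mul(Rational(1, 9), Pow(Add(Mul(8, Add(b, 1)), b), Rational(1, 2))) = Mul(Rational(1, 9), Pow(Add(Mul(8, Add(1, b)), b), Rational(1, 2))) = Mul(Rational(1, 9), Pow(Add(Add(8, Mul(8, b)), b), Rational(1, 2))) = Mul(Rational(1, 9), Pow(Add(8, Mul(9, b)), Rational(1, 2))))
Mul(Function('K')(Function('l')(Add(-3, Mul(-1, 2)))), -6) = Mul(Mul(Rational(1, 9), Pow(Add(8, Mul(9, Mul(Rational(1, 2), Pow(Add(-3, Mul(-1, 2)), -1), Add(-4, Add(-3, Mul(-1, 2)))))), Rational(1, 2))), -6) = Mul(Mul(Rational(1, 9), Pow(Add(8, Mul(9, Mul(Rational(1, 2), Pow(Add(-3, -2), -1), Add(-4, Add(-3, -2))))), Rational(1, 2))), -6) = Mul(Mul(Rational(1, 9), Pow(Add(8, Mul(9, Mul(Rational(1, 2), Pow(-5, -1), Add(-4, -5)))), Rational(1, 2))), -6) = Mul(Mul(Rational(1, 9), Pow(Add(8, Mul(9, Mul(Rational(1, 2), Rational(-1, 5), -9))), Rational(1, 2))), -6) = Mul(Mul(Rational(1, 9), Pow(Add(8, Mul(9, Rational(9, 10))), Rational(1, 2))), -6) = Mul(Mul(Rational(1, 9), Pow(Add(8, Rational(81, 10)), Rational(1, 2))), -6) = Mul(Mul(Rational(1, 9), Pow(Rational(161, 10), Rational(1, 2))), -6) = Mul(Mul(Rational(1, 9), Mul(Rational(1, 10), Pow(1610, Rational(1, 2)))), -6) = Mul(Mul(Rational(1, 90), Pow(1610, Rational(1, 2))), -6) = Mul(Rational(-1, 15), Pow(1610, Rational(1, 2)))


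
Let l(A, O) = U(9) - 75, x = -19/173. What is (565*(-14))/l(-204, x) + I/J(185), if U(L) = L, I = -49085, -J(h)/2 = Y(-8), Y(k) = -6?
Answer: -174705/44 ≈ -3970.6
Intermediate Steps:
J(h) = 12 (J(h) = -2*(-6) = 12)
x = -19/173 (x = -19*1/173 = -19/173 ≈ -0.10983)
l(A, O) = -66 (l(A, O) = 9 - 75 = -66)
(565*(-14))/l(-204, x) + I/J(185) = (565*(-14))/(-66) - 49085/12 = -7910*(-1/66) - 49085*1/12 = 3955/33 - 49085/12 = -174705/44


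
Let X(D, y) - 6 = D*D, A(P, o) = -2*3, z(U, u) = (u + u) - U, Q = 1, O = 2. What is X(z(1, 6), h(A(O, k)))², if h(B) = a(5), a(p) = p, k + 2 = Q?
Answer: 16129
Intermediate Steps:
z(U, u) = -U + 2*u (z(U, u) = 2*u - U = -U + 2*u)
k = -1 (k = -2 + 1 = -1)
A(P, o) = -6
h(B) = 5
X(D, y) = 6 + D² (X(D, y) = 6 + D*D = 6 + D²)
X(z(1, 6), h(A(O, k)))² = (6 + (-1*1 + 2*6)²)² = (6 + (-1 + 12)²)² = (6 + 11²)² = (6 + 121)² = 127² = 16129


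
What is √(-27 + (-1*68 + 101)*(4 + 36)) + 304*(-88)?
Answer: -26752 + √1293 ≈ -26716.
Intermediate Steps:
√(-27 + (-1*68 + 101)*(4 + 36)) + 304*(-88) = √(-27 + (-68 + 101)*40) - 26752 = √(-27 + 33*40) - 26752 = √(-27 + 1320) - 26752 = √1293 - 26752 = -26752 + √1293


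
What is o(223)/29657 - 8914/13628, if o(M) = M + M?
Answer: -129142205/202082798 ≈ -0.63906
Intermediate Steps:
o(M) = 2*M
o(223)/29657 - 8914/13628 = (2*223)/29657 - 8914/13628 = 446*(1/29657) - 8914*1/13628 = 446/29657 - 4457/6814 = -129142205/202082798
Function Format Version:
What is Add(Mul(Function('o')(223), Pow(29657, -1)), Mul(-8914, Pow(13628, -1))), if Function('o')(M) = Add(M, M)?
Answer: Rational(-129142205, 202082798) ≈ -0.63906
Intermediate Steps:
Function('o')(M) = Mul(2, M)
Add(Mul(Function('o')(223), Pow(29657, -1)), Mul(-8914, Pow(13628, -1))) = Add(Mul(Mul(2, 223), Pow(29657, -1)), Mul(-8914, Pow(13628, -1))) = Add(Mul(446, Rational(1, 29657)), Mul(-8914, Rational(1, 13628))) = Add(Rational(446, 29657), Rational(-4457, 6814)) = Rational(-129142205, 202082798)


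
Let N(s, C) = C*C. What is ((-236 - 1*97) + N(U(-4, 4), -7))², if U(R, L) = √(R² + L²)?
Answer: 80656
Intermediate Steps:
U(R, L) = √(L² + R²)
N(s, C) = C²
((-236 - 1*97) + N(U(-4, 4), -7))² = ((-236 - 1*97) + (-7)²)² = ((-236 - 97) + 49)² = (-333 + 49)² = (-284)² = 80656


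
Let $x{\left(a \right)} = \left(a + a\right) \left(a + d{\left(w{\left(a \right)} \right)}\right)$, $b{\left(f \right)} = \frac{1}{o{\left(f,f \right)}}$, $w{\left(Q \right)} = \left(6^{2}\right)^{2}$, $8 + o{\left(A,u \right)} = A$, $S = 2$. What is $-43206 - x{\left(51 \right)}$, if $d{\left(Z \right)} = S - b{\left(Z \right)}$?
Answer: $- \frac{31306077}{644} \approx -48612.0$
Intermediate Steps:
$o{\left(A,u \right)} = -8 + A$
$w{\left(Q \right)} = 1296$ ($w{\left(Q \right)} = 36^{2} = 1296$)
$b{\left(f \right)} = \frac{1}{-8 + f}$
$d{\left(Z \right)} = 2 - \frac{1}{-8 + Z}$
$x{\left(a \right)} = 2 a \left(\frac{2575}{1288} + a\right)$ ($x{\left(a \right)} = \left(a + a\right) \left(a + \frac{-17 + 2 \cdot 1296}{-8 + 1296}\right) = 2 a \left(a + \frac{-17 + 2592}{1288}\right) = 2 a \left(a + \frac{1}{1288} \cdot 2575\right) = 2 a \left(a + \frac{2575}{1288}\right) = 2 a \left(\frac{2575}{1288} + a\right)$)
$-43206 - x{\left(51 \right)} = -43206 - \frac{1}{644} \cdot 51 \left(2575 + 1288 \cdot 51\right) = -43206 - \frac{1}{644} \cdot 51 \left(2575 + 65688\right) = -43206 - \frac{1}{644} \cdot 51 \cdot 68263 = -43206 - \frac{3481413}{644} = - \frac{31306077}{644}$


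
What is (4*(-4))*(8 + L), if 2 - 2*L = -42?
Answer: -480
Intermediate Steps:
L = 22 (L = 1 - ½*(-42) = 1 + 21 = 22)
(4*(-4))*(8 + L) = (4*(-4))*(8 + 22) = -16*30 = -480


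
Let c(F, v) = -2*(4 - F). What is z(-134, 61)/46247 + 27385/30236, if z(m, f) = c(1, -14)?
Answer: 1266292679/1398324292 ≈ 0.90558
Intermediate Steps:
c(F, v) = -8 + 2*F
z(m, f) = -6 (z(m, f) = -8 + 2*1 = -8 + 2 = -6)
z(-134, 61)/46247 + 27385/30236 = -6/46247 + 27385/30236 = 1266292679/1398324292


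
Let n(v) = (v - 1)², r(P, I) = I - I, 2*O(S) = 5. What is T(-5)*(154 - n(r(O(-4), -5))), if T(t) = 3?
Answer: 459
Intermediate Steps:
O(S) = 5/2 (O(S) = (½)*5 = 5/2)
r(P, I) = 0
n(v) = (-1 + v)²
T(-5)*(154 - n(r(O(-4), -5))) = 3*(154 - (-1 + 0)²) = 3*(154 - 1*(-1)²) = 3*(154 - 1*1) = 3*(154 - 1) = 3*153 = 459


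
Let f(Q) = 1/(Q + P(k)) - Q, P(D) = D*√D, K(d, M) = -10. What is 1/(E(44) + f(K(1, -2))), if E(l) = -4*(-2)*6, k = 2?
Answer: 5326/308329 + 2*√2/308329 ≈ 0.017283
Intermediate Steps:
P(D) = D^(3/2)
E(l) = 48 (E(l) = 8*6 = 48)
f(Q) = 1/(Q + 2*√2) - Q (f(Q) = 1/(Q + 2^(3/2)) - Q = 1/(Q + 2*√2) - Q)
1/(E(44) + f(K(1, -2))) = 1/(48 + (1 - 1*(-10)² - 2*(-10)*√2)/(-10 + 2*√2)) = 1/(48 + (1 - 1*100 + 20*√2)/(-10 + 2*√2)) = 1/(48 + (1 - 100 + 20*√2)/(-10 + 2*√2)) = 1/(48 + (-99 + 20*√2)/(-10 + 2*√2))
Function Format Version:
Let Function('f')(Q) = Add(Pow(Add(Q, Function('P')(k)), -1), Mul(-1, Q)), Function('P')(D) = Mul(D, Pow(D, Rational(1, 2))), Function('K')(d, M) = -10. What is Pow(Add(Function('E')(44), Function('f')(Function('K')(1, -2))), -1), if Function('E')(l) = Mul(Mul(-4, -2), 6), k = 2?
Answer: Add(Rational(5326, 308329), Mul(Rational(2, 308329), Pow(2, Rational(1, 2)))) ≈ 0.017283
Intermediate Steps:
Function('P')(D) = Pow(D, Rational(3, 2))
Function('E')(l) = 48 (Function('E')(l) = Mul(8, 6) = 48)
Function('f')(Q) = Add(Pow(Add(Q, Mul(2, Pow(2, Rational(1, 2)))), -1), Mul(-1, Q)) (Function('f')(Q) = Add(Pow(Add(Q, Pow(2, Rational(3, 2))), -1), Mul(-1, Q)) = Add(Pow(Add(Q, Mul(2, Pow(2, Rational(1, 2)))), -1), Mul(-1, Q)))
Pow(Add(Function('E')(44), Function('f')(Function('K')(1, -2))), -1) = Pow(Add(48, Mul(Pow(Add(-10, Mul(2, Pow(2, Rational(1, 2)))), -1), Add(1, Mul(-1, Pow(-10, 2)), Mul(-2, -10, Pow(2, Rational(1, 2)))))), -1) = Pow(Add(48, Mul(Pow(Add(-10, Mul(2, Pow(2, Rational(1, 2)))), -1), Add(1, Mul(-1, 100), Mul(20, Pow(2, Rational(1, 2)))))), -1) = Pow(Add(48, Mul(Pow(Add(-10, Mul(2, Pow(2, Rational(1, 2)))), -1), Add(1, -100, Mul(20, Pow(2, Rational(1, 2)))))), -1) = Pow(Add(48, Mul(Pow(Add(-10, Mul(2, Pow(2, Rational(1, 2)))), -1), Add(-99, Mul(20, Pow(2, Rational(1, 2)))))), -1)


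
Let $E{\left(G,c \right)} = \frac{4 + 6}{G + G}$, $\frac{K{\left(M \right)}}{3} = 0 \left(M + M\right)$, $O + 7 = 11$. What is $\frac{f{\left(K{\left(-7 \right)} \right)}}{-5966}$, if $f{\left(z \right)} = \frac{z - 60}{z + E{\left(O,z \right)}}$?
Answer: $\frac{24}{2983} \approx 0.0080456$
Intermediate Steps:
$O = 4$ ($O = -7 + 11 = 4$)
$K{\left(M \right)} = 0$ ($K{\left(M \right)} = 3 \cdot 0 \left(M + M\right) = 3 \cdot 0 \cdot 2 M = 3 \cdot 0 = 0$)
$E{\left(G,c \right)} = \frac{5}{G}$ ($E{\left(G,c \right)} = \frac{10}{2 G} = 10 \frac{1}{2 G} = \frac{5}{G}$)
$f{\left(z \right)} = \frac{-60 + z}{\frac{5}{4} + z}$ ($f{\left(z \right)} = \frac{z - 60}{z + \frac{5}{4}} = \frac{-60 + z}{z + 5 \cdot \frac{1}{4}} = \frac{-60 + z}{z + \frac{5}{4}} = \frac{-60 + z}{\frac{5}{4} + z}$)
$\frac{f{\left(K{\left(-7 \right)} \right)}}{-5966} = \frac{4 \frac{1}{5 + 4 \cdot 0} \left(-60 + 0\right)}{-5966} = 4 \frac{1}{5 + 0} \left(-60\right) \left(- \frac{1}{5966}\right) = 4 \cdot \frac{1}{5} \left(-60\right) \left(- \frac{1}{5966}\right) = \left(-48\right) \left(- \frac{1}{5966}\right) = \frac{24}{2983}$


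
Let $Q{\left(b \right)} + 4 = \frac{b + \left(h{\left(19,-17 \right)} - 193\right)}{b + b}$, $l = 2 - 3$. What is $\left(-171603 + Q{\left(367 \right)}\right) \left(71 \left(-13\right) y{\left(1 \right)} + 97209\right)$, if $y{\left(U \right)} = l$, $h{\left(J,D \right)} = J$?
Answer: $- \frac{6180321221770}{367} \approx -1.684 \cdot 10^{10}$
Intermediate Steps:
$l = -1$ ($l = 2 - 3 = -1$)
$y{\left(U \right)} = -1$
$Q{\left(b \right)} = -4 + \frac{-174 + b}{2 b}$ ($Q{\left(b \right)} = -4 + \frac{b + \left(19 - 193\right)}{b + b} = -4 + \frac{b - 174}{2 b} = -4 + \left(-174 + b\right) \frac{1}{2 b} = -4 + \frac{-174 + b}{2 b}$)
$\left(-171603 + Q{\left(367 \right)}\right) \left(71 \left(-13\right) y{\left(1 \right)} + 97209\right) = \left(-171603 - \left(\frac{7}{2} + \frac{87}{367}\right)\right) \left(71 \left(-13\right) \left(-1\right) + 97209\right) = \left(-171603 - \frac{2743}{734}\right) \left(\left(-923\right) \left(-1\right) + 97209\right) = \left(-171603 - \frac{2743}{734}\right) \left(923 + 97209\right) = \left(-171603 - \frac{2743}{734}\right) 98132 = \left(- \frac{125959345}{734}\right) 98132 = - \frac{6180321221770}{367}$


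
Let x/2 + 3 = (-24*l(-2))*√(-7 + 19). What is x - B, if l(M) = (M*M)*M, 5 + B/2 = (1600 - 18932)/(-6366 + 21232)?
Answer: 47064/7433 + 768*√3 ≈ 1336.5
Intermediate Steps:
B = -91662/7433 (B = -10 + 2*((1600 - 18932)/(-6366 + 21232)) = -10 + 2*(-17332/14866) = -10 + 2*(-17332*1/14866) = -10 + 2*(-8666/7433) = -10 - 17332/7433 = -91662/7433 ≈ -12.332)
l(M) = M³ (l(M) = M²*M = M³)
x = -6 + 768*√3 (x = -6 + 2*((-24*(-2)³)*√(-7 + 19)) = -6 + 2*((-24*(-8))*√12) = -6 + 2*(192*(2*√3)) = -6 + 2*(384*√3) = -6 + 768*√3 ≈ 1324.2)
x - B = (-6 + 768*√3) - 1*(-91662/7433) = (-6 + 768*√3) + 91662/7433 = 47064/7433 + 768*√3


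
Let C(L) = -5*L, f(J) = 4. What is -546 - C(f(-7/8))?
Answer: -526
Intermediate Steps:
-546 - C(f(-7/8)) = -546 - (-5)*4 = -546 - 1*(-20) = -546 + 20 = -526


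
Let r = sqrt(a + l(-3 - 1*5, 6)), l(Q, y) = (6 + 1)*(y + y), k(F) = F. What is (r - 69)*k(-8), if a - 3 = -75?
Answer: 552 - 16*sqrt(3) ≈ 524.29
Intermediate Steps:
l(Q, y) = 14*y (l(Q, y) = 7*(2*y) = 14*y)
a = -72 (a = 3 - 75 = -72)
r = 2*sqrt(3) (r = sqrt(-72 + 14*6) = sqrt(-72 + 84) = sqrt(12) = 2*sqrt(3) ≈ 3.4641)
(r - 69)*k(-8) = (2*sqrt(3) - 69)*(-8) = (-69 + 2*sqrt(3))*(-8) = 552 - 16*sqrt(3)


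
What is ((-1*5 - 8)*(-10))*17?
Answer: 2210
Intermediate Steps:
((-1*5 - 8)*(-10))*17 = ((-5 - 8)*(-10))*17 = -13*(-10)*17 = 130*17 = 2210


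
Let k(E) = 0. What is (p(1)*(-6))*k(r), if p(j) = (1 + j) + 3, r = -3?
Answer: 0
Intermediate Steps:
p(j) = 4 + j
(p(1)*(-6))*k(r) = ((4 + 1)*(-6))*0 = (5*(-6))*0 = -30*0 = 0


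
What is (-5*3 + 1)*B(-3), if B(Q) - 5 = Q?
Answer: -28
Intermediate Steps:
B(Q) = 5 + Q
(-5*3 + 1)*B(-3) = (-5*3 + 1)*(5 - 3) = (-15 + 1)*2 = -14*2 = -28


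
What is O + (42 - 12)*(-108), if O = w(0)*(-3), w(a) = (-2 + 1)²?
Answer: -3243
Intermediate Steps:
w(a) = 1 (w(a) = (-1)² = 1)
O = -3 (O = 1*(-3) = -3)
O + (42 - 12)*(-108) = -3 + (42 - 12)*(-108) = -3 + 30*(-108) = -3 - 3240 = -3243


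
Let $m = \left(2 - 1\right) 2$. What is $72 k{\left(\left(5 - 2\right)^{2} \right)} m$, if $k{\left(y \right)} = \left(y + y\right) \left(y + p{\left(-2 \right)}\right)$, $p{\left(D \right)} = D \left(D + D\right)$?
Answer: $44064$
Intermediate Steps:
$p{\left(D \right)} = 2 D^{2}$ ($p{\left(D \right)} = D 2 D = 2 D^{2}$)
$m = 2$ ($m = 1 \cdot 2 = 2$)
$k{\left(y \right)} = 2 y \left(8 + y\right)$ ($k{\left(y \right)} = \left(y + y\right) \left(y + 2 \left(-2\right)^{2}\right) = 2 y \left(y + 2 \cdot 4\right) = 2 y \left(y + 8\right) = 2 y \left(8 + y\right)$)
$72 k{\left(\left(5 - 2\right)^{2} \right)} m = 72 \cdot 2 \left(5 - 2\right)^{2} \left(8 + \left(5 - 2\right)^{2}\right) 2 = 72 \cdot 2 \cdot 3^{2} \left(8 + 3^{2}\right) 2 = 72 \cdot 2 \cdot 9 \left(8 + 9\right) 2 = 72 \cdot 2 \cdot 9 \cdot 17 \cdot 2 = 72 \cdot 306 \cdot 2 = 22032 \cdot 2 = 44064$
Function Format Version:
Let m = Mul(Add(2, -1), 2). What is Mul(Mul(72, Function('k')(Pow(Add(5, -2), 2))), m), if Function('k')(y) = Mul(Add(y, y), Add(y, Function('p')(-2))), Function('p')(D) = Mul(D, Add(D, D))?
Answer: 44064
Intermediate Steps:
Function('p')(D) = Mul(2, Pow(D, 2)) (Function('p')(D) = Mul(D, Mul(2, D)) = Mul(2, Pow(D, 2)))
m = 2 (m = Mul(1, 2) = 2)
Function('k')(y) = Mul(2, y, Add(8, y)) (Function('k')(y) = Mul(Add(y, y), Add(y, Mul(2, Pow(-2, 2)))) = Mul(Mul(2, y), Add(y, Mul(2, 4))) = Mul(Mul(2, y), Add(y, 8)) = Mul(Mul(2, y), Add(8, y)) = Mul(2, y, Add(8, y)))
Mul(Mul(72, Function('k')(Pow(Add(5, -2), 2))), m) = Mul(Mul(72, Mul(2, Pow(Add(5, -2), 2), Add(8, Pow(Add(5, -2), 2)))), 2) = Mul(Mul(72, Mul(2, Pow(3, 2), Add(8, Pow(3, 2)))), 2) = Mul(Mul(72, Mul(2, 9, Add(8, 9))), 2) = Mul(Mul(72, Mul(2, 9, 17)), 2) = Mul(Mul(72, 306), 2) = Mul(22032, 2) = 44064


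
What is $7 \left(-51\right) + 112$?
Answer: $-245$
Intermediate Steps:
$7 \left(-51\right) + 112 = -357 + 112 = -245$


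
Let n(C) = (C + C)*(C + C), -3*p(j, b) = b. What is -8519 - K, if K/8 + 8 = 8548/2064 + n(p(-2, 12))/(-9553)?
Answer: -10460172809/1232337 ≈ -8488.1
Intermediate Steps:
p(j, b) = -b/3
n(C) = 4*C² (n(C) = (2*C)*(2*C) = 4*C²)
K = -38106094/1232337 (K = -64 + 8*(8548/2064 + (4*(-⅓*12)²)/(-9553)) = -64 + 8*(8548*(1/2064) + (4*(-4)²)*(-1/9553)) = -64 + 8*(2137/516 + (4*16)*(-1/9553)) = -64 + 8*(2137/516 + 64*(-1/9553)) = -64 + 8*(2137/516 - 64/9553) = -64 + 8*(20381737/4929348) = -64 + 40763474/1232337 = -38106094/1232337 ≈ -30.922)
-8519 - K = -8519 - 1*(-38106094/1232337) = -8519 + 38106094/1232337 = -10460172809/1232337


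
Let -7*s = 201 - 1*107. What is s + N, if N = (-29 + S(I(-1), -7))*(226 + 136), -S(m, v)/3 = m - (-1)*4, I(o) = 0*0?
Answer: -103988/7 ≈ -14855.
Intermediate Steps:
I(o) = 0
S(m, v) = -12 - 3*m (S(m, v) = -3*(m - (-1)*4) = -3*(m - 1*(-4)) = -3*(m + 4) = -3*(4 + m) = -12 - 3*m)
s = -94/7 (s = -(201 - 1*107)/7 = -(201 - 107)/7 = -⅐*94 = -94/7 ≈ -13.429)
N = -14842 (N = (-29 + (-12 - 3*0))*(226 + 136) = (-29 + (-12 + 0))*362 = (-29 - 12)*362 = -41*362 = -14842)
s + N = -94/7 - 14842 = -103988/7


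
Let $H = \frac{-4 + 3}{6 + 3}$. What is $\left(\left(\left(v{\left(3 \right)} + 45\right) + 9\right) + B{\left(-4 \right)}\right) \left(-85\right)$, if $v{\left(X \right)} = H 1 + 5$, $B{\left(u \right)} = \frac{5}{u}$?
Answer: $- \frac{176375}{36} \approx -4899.3$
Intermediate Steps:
$H = - \frac{1}{9} \approx -0.11111$
$v{\left(X \right)} = \frac{44}{9}$ ($v{\left(X \right)} = \left(- \frac{1}{9}\right) 1 + 5 = - \frac{1}{9} + 5 = \frac{44}{9}$)
$\left(\left(\left(v{\left(3 \right)} + 45\right) + 9\right) + B{\left(-4 \right)}\right) \left(-85\right) = \left(\left(\left(\frac{44}{9} + 45\right) + 9\right) + \frac{5}{-4}\right) \left(-85\right) = \left(\left(\frac{449}{9} + 9\right) + 5 \left(- \frac{1}{4}\right)\right) \left(-85\right) = \left(\frac{530}{9} - \frac{5}{4}\right) \left(-85\right) = \frac{2075}{36} \left(-85\right) = - \frac{176375}{36}$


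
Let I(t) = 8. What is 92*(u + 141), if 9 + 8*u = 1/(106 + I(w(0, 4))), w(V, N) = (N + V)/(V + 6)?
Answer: 2934041/228 ≈ 12869.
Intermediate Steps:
w(V, N) = (N + V)/(6 + V)
u = -1025/912 (u = -9/8 + 1/(8*(106 + 8)) = -9/8 + (1/8)/114 = -9/8 + (1/8)*(1/114) = -9/8 + 1/912 = -1025/912 ≈ -1.1239)
92*(u + 141) = 92*(-1025/912 + 141) = 92*(127567/912) = 2934041/228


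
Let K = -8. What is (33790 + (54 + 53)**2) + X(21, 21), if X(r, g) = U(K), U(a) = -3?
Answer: 45236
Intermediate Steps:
X(r, g) = -3
(33790 + (54 + 53)**2) + X(21, 21) = (33790 + (54 + 53)**2) - 3 = (33790 + 107**2) - 3 = (33790 + 11449) - 3 = 45239 - 3 = 45236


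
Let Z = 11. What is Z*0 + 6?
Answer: 6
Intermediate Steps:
Z*0 + 6 = 11*0 + 6 = 0 + 6 = 6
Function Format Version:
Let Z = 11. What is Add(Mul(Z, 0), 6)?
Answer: 6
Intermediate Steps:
Add(Mul(Z, 0), 6) = Add(Mul(11, 0), 6) = Add(0, 6) = 6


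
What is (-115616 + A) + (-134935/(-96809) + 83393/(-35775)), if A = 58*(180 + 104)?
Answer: -343372822662712/3463341975 ≈ -99145.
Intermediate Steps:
A = 16472 (A = 58*284 = 16472)
(-115616 + A) + (-134935/(-96809) + 83393/(-35775)) = (-115616 + 16472) + (-134935/(-96809) + 83393/(-35775)) = -99144 + (-134935*(-1/96809) + 83393*(-1/35775)) = -99144 + (134935/96809 - 83393/35775) = -99144 - 3245893312/3463341975 = -343372822662712/3463341975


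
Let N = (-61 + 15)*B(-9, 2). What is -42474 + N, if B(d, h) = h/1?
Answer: -42566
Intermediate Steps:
B(d, h) = h (B(d, h) = h*1 = h)
N = -92 (N = (-61 + 15)*2 = -46*2 = -92)
-42474 + N = -42474 - 92 = -42566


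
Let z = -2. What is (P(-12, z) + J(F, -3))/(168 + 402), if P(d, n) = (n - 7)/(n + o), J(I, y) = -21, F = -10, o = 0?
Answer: -11/380 ≈ -0.028947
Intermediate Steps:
P(d, n) = (-7 + n)/n (P(d, n) = (n - 7)/(n + 0) = (-7 + n)/n)
(P(-12, z) + J(F, -3))/(168 + 402) = ((-7 - 2)/(-2) - 21)/(168 + 402) = (-½*(-9) - 21)/570 = (9/2 - 21)*(1/570) = -33/2*1/570 = -11/380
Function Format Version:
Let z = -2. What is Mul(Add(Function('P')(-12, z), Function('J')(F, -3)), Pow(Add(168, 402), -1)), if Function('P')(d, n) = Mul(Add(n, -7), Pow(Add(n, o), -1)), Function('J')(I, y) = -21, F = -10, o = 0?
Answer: Rational(-11, 380) ≈ -0.028947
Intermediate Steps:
Function('P')(d, n) = Mul(Pow(n, -1), Add(-7, n)) (Function('P')(d, n) = Mul(Add(n, -7), Pow(Add(n, 0), -1)) = Mul(Add(-7, n), Pow(n, -1)) = Mul(Pow(n, -1), Add(-7, n)))
Mul(Add(Function('P')(-12, z), Function('J')(F, -3)), Pow(Add(168, 402), -1)) = Mul(Add(Mul(Pow(-2, -1), Add(-7, -2)), -21), Pow(Add(168, 402), -1)) = Mul(Add(Mul(Rational(-1, 2), -9), -21), Pow(570, -1)) = Mul(Add(Rational(9, 2), -21), Rational(1, 570)) = Mul(Rational(-33, 2), Rational(1, 570)) = Rational(-11, 380)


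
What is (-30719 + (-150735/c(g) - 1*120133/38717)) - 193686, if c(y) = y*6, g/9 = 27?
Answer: -4224511875413/18816462 ≈ -2.2451e+5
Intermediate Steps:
g = 243 (g = 9*27 = 243)
c(y) = 6*y
(-30719 + (-150735/c(g) - 1*120133/38717)) - 193686 = (-30719 + (-150735/(6*243) - 1*120133/38717)) - 193686 = (-30719 + (-150735/1458 - 120133*1/38717)) - 193686 = (-30719 + (-150735*1/1458 - 120133/38717)) - 193686 = (-30719 + (-50245/486 - 120133/38717)) - 193686 = (-30719 - 2003720303/18816462) - 193686 = -580026616481/18816462 - 193686 = -4224511875413/18816462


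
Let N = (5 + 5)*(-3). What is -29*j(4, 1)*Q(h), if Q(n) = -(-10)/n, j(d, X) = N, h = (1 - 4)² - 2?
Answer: 8700/7 ≈ 1242.9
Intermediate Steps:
h = 7 (h = (-3)² - 2 = 9 - 2 = 7)
N = -30 (N = 10*(-3) = -30)
j(d, X) = -30
Q(n) = 10/n
-29*j(4, 1)*Q(h) = -(-870)*10/7 = -29*(-300/7) = 8700/7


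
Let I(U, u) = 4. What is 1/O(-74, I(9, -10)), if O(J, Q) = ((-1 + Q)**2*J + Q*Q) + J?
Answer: -1/724 ≈ -0.0013812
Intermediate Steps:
O(J, Q) = J + Q**2 + J*(-1 + Q)**2 (O(J, Q) = (J*(-1 + Q)**2 + Q**2) + J = (Q**2 + J*(-1 + Q)**2) + J = J + Q**2 + J*(-1 + Q)**2)
1/O(-74, I(9, -10)) = 1/(-74 + 4**2 - 74*(-1 + 4)**2) = 1/(-74 + 16 - 74*3**2) = 1/(-74 + 16 - 74*9) = 1/(-74 + 16 - 666) = 1/(-724) = -1/724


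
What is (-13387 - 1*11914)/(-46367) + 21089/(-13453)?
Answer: -637459310/623775251 ≈ -1.0219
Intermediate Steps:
(-13387 - 1*11914)/(-46367) + 21089/(-13453) = (-13387 - 11914)*(-1/46367) + 21089*(-1/13453) = -25301*(-1/46367) - 21089/13453 = 25301/46367 - 21089/13453 = -637459310/623775251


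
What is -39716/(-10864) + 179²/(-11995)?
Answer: 32074999/32578420 ≈ 0.98455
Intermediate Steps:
-39716/(-10864) + 179²/(-11995) = -39716*(-1/10864) + 32041*(-1/11995) = 9929/2716 - 32041/11995 = 32074999/32578420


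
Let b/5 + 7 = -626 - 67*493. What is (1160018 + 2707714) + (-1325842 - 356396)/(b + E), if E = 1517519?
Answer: 1739446154810/449733 ≈ 3.8677e+6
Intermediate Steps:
b = -168320 (b = -35 + 5*(-626 - 67*493) = -35 + 5*(-626 - 33031) = -35 + 5*(-33657) = -35 - 168285 = -168320)
(1160018 + 2707714) + (-1325842 - 356396)/(b + E) = (1160018 + 2707714) + (-1325842 - 356396)/(-168320 + 1517519) = 3867732 - 1682238/1349199 = 3867732 - 1682238*1/1349199 = 3867732 - 560746/449733 = 1739446154810/449733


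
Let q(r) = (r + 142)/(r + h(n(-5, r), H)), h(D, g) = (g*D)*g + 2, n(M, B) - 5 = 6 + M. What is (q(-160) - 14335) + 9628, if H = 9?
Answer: -771957/164 ≈ -4707.1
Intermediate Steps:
n(M, B) = 11 + M (n(M, B) = 5 + (6 + M) = 11 + M)
h(D, g) = 2 + D*g² (h(D, g) = (D*g)*g + 2 = D*g² + 2 = 2 + D*g²)
q(r) = (142 + r)/(488 + r) (q(r) = (r + 142)/(r + (2 + (11 - 5)*9²)) = (142 + r)/(r + (2 + 6*81)) = (142 + r)/(r + (2 + 486)) = (142 + r)/(r + 488) = (142 + r)/(488 + r))
(q(-160) - 14335) + 9628 = ((142 - 160)/(488 - 160) - 14335) + 9628 = (-18/328 - 14335) + 9628 = ((1/328)*(-18) - 14335) + 9628 = (-9/164 - 14335) + 9628 = -2350949/164 + 9628 = -771957/164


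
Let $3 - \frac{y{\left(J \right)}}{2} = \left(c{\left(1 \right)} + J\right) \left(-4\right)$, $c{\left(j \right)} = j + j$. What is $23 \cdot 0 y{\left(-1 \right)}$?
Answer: $0$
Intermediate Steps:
$c{\left(j \right)} = 2 j$
$y{\left(J \right)} = 22 + 8 J$ ($y{\left(J \right)} = 6 - 2 \left(2 \cdot 1 + J\right) \left(-4\right) = 6 - 2 \left(2 + J\right) \left(-4\right) = 6 - 2 \left(-8 - 4 J\right) = 6 + \left(16 + 8 J\right) = 22 + 8 J$)
$23 \cdot 0 y{\left(-1 \right)} = 23 \cdot 0 \left(22 + 8 \left(-1\right)\right) = 0 \left(22 - 8\right) = 0 \cdot 14 = 0$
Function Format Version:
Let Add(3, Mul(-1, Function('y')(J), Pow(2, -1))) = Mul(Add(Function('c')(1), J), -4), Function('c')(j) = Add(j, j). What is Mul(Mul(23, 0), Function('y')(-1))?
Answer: 0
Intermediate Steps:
Function('c')(j) = Mul(2, j)
Function('y')(J) = Add(22, Mul(8, J)) (Function('y')(J) = Add(6, Mul(-2, Mul(Add(Mul(2, 1), J), -4))) = Add(6, Mul(-2, Mul(Add(2, J), -4))) = Add(6, Mul(-2, Add(-8, Mul(-4, J)))) = Add(6, Add(16, Mul(8, J))) = Add(22, Mul(8, J)))
Mul(Mul(23, 0), Function('y')(-1)) = Mul(Mul(23, 0), Add(22, Mul(8, -1))) = Mul(0, Add(22, -8)) = Mul(0, 14) = 0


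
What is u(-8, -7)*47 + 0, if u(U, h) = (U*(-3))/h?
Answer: -1128/7 ≈ -161.14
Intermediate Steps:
u(U, h) = -3*U/h (u(U, h) = (-3*U)/h = -3*U/h)
u(-8, -7)*47 + 0 = -3*(-8)/(-7)*47 + 0 = -3*(-8)*(-⅐)*47 + 0 = -24/7*47 + 0 = -1128/7 + 0 = -1128/7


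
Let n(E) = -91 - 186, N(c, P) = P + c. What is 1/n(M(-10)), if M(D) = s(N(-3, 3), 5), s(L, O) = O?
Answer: -1/277 ≈ -0.0036101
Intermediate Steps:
M(D) = 5
n(E) = -277
1/n(M(-10)) = 1/(-277) = -1/277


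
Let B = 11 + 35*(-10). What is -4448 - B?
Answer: -4109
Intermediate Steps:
B = -339 (B = 11 - 350 = -339)
-4448 - B = -4448 - 1*(-339) = -4448 + 339 = -4109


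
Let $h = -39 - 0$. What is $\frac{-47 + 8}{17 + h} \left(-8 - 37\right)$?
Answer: $- \frac{1755}{22} \approx -79.773$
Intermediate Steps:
$h = -39$ ($h = -39 + 0 = -39$)
$\frac{-47 + 8}{17 + h} \left(-8 - 37\right) = \frac{-47 + 8}{17 - 39} \left(-8 - 37\right) = - \frac{39}{-22} \left(-45\right) = \left(-39\right) \left(- \frac{1}{22}\right) \left(-45\right) = \frac{39}{22} \left(-45\right) = - \frac{1755}{22}$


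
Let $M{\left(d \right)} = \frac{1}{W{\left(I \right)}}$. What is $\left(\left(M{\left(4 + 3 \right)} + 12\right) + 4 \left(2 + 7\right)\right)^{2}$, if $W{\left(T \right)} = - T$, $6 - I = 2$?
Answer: $\frac{36481}{16} \approx 2280.1$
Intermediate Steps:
$I = 4$ ($I = 6 - 2 = 4$)
$M{\left(d \right)} = - \frac{1}{4}$ ($M{\left(d \right)} = \frac{1}{\left(-1\right) 4} = \frac{1}{-4} = - \frac{1}{4}$)
$\left(\left(M{\left(4 + 3 \right)} + 12\right) + 4 \left(2 + 7\right)\right)^{2} = \left(\left(- \frac{1}{4} + 12\right) + 4 \left(2 + 7\right)\right)^{2} = \left(\frac{47}{4} + 4 \cdot 9\right)^{2} = \left(\frac{47}{4} + 36\right)^{2} = \left(\frac{191}{4}\right)^{2} = \frac{36481}{16}$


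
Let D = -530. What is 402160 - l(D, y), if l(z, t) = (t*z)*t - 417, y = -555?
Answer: 163655827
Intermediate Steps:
l(z, t) = -417 + z*t**2 (l(z, t) = z*t**2 - 417 = -417 + z*t**2)
402160 - l(D, y) = 402160 - (-417 - 530*(-555)**2) = 402160 - (-417 - 530*308025) = 402160 - (-417 - 163253250) = 402160 - 1*(-163253667) = 402160 + 163253667 = 163655827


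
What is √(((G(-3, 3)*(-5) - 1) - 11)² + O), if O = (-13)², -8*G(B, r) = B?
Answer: √23137/8 ≈ 19.014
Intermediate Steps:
G(B, r) = -B/8
O = 169
√(((G(-3, 3)*(-5) - 1) - 11)² + O) = √(((-⅛*(-3)*(-5) - 1) - 11)² + 169) = √((((3/8)*(-5) - 1) - 11)² + 169) = √(((-15/8 - 1) - 11)² + 169) = √((-23/8 - 11)² + 169) = √((-111/8)² + 169) = √(12321/64 + 169) = √(23137/64) = √23137/8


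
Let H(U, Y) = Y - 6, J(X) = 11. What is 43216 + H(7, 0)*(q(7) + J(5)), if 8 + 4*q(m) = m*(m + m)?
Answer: 43015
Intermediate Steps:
q(m) = -2 + m²/2 (q(m) = -2 + (m*(m + m))/4 = -2 + (m*(2*m))/4 = -2 + (2*m²)/4 = -2 + m²/2)
H(U, Y) = -6 + Y
43216 + H(7, 0)*(q(7) + J(5)) = 43216 + (-6 + 0)*((-2 + (½)*7²) + 11) = 43216 - 6*((-2 + (½)*49) + 11) = 43216 - 6*((-2 + 49/2) + 11) = 43216 - 6*(45/2 + 11) = 43216 - 6*67/2 = 43216 - 201 = 43015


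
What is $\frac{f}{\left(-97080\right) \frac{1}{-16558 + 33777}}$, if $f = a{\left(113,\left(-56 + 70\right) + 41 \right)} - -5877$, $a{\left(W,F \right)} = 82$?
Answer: $- \frac{102608021}{97080} \approx -1056.9$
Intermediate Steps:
$f = 5959$ ($f = 82 - -5877 = 82 + 5877 = 5959$)
$\frac{f}{\left(-97080\right) \frac{1}{-16558 + 33777}} = \frac{5959}{\left(-97080\right) \frac{1}{-16558 + 33777}} = \frac{5959}{\left(-97080\right) \frac{1}{17219}} = \frac{5959}{- \frac{97080}{17219}} = 5959 \left(- \frac{17219}{97080}\right) = - \frac{102608021}{97080}$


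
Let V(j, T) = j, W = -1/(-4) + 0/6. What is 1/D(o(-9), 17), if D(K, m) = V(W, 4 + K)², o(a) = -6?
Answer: 16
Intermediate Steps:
W = ¼ (W = -1*(-¼) + 0*(⅙) = ¼ + 0 = ¼ ≈ 0.25000)
D(K, m) = 1/16 (D(K, m) = (¼)² = 1/16)
1/D(o(-9), 17) = 1/(1/16) = 16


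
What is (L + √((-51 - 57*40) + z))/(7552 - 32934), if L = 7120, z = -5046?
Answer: -3560/12691 - I*√7377/25382 ≈ -0.28051 - 0.0033839*I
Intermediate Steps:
(L + √((-51 - 57*40) + z))/(7552 - 32934) = (7120 + √((-51 - 57*40) - 5046))/(7552 - 32934) = (7120 + √((-51 - 2280) - 5046))/(-25382) = (7120 + √(-2331 - 5046))*(-1/25382) = (7120 + √(-7377))*(-1/25382) = (7120 + I*√7377)*(-1/25382) = -3560/12691 - I*√7377/25382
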